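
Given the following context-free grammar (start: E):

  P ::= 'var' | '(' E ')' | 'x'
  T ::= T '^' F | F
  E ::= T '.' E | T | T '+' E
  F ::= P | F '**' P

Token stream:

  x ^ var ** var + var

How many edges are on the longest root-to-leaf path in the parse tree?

[E [T [T [F [P x]]] ^ [F [F [P var]] ** [P var]]] + [E [T [F [P var]]]]]

5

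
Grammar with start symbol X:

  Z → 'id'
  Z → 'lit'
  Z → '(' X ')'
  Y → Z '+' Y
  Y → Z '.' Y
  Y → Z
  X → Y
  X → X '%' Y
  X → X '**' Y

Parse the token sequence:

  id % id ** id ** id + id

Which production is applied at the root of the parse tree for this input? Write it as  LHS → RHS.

X → X '**' Y

[X [X [X [X [Y [Z id]]] % [Y [Z id]]] ** [Y [Z id]]] ** [Y [Z id] + [Y [Z id]]]]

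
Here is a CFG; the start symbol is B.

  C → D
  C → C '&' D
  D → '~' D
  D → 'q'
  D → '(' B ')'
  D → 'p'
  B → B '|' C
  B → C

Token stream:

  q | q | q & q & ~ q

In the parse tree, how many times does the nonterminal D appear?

6

[B [B [B [C [D q]]] | [C [D q]]] | [C [C [C [D q]] & [D q]] & [D ~ [D q]]]]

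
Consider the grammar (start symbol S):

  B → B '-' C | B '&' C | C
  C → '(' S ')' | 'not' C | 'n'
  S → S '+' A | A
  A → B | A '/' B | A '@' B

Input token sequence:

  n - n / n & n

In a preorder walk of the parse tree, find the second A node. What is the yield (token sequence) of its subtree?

[S [A [A [B [B [C n]] - [C n]]] / [B [B [C n]] & [C n]]]]

n - n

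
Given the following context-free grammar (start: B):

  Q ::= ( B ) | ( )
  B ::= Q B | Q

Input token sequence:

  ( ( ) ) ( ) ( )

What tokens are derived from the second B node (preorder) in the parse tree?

( )

[B [Q ( [B [Q ( )]] )] [B [Q ( )] [B [Q ( )]]]]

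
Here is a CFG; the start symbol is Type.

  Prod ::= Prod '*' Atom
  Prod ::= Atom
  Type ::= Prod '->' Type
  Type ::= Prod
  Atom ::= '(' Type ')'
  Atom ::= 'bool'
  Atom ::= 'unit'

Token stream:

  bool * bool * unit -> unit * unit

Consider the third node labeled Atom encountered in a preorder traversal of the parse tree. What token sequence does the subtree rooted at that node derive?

[Type [Prod [Prod [Prod [Atom bool]] * [Atom bool]] * [Atom unit]] -> [Type [Prod [Prod [Atom unit]] * [Atom unit]]]]

unit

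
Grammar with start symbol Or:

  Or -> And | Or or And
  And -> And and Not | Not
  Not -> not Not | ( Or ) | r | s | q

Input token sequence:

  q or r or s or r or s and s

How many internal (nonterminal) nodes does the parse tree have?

17

[Or [Or [Or [Or [Or [And [Not q]]] or [And [Not r]]] or [And [Not s]]] or [And [Not r]]] or [And [And [Not s]] and [Not s]]]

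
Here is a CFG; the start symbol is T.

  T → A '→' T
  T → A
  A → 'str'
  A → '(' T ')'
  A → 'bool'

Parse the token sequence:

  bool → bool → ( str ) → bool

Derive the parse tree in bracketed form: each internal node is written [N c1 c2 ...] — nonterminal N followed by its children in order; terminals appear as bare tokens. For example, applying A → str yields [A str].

[T [A bool] → [T [A bool] → [T [A ( [T [A str]] )] → [T [A bool]]]]]

T
A → T
bool → T
bool → A → T
bool → bool → T
bool → bool → A → T
bool → bool → ( T ) → T
bool → bool → ( A ) → T
bool → bool → ( str ) → T
bool → bool → ( str ) → A
bool → bool → ( str ) → bool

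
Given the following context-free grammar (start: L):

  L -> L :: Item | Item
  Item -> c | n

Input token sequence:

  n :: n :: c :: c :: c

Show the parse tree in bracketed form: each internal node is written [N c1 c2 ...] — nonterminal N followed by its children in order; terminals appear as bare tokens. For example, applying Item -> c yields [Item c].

L
L :: Item
L :: Item :: Item
L :: Item :: Item :: Item
L :: Item :: Item :: Item :: Item
Item :: Item :: Item :: Item :: Item
n :: Item :: Item :: Item :: Item
n :: n :: Item :: Item :: Item
n :: n :: c :: Item :: Item
n :: n :: c :: c :: Item
n :: n :: c :: c :: c

[L [L [L [L [L [Item n]] :: [Item n]] :: [Item c]] :: [Item c]] :: [Item c]]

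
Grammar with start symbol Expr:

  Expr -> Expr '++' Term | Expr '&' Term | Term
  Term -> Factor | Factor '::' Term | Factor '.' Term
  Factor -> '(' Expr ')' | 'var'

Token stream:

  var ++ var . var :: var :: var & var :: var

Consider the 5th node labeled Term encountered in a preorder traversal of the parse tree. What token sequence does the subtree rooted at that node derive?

var

[Expr [Expr [Expr [Term [Factor var]]] ++ [Term [Factor var] . [Term [Factor var] :: [Term [Factor var] :: [Term [Factor var]]]]]] & [Term [Factor var] :: [Term [Factor var]]]]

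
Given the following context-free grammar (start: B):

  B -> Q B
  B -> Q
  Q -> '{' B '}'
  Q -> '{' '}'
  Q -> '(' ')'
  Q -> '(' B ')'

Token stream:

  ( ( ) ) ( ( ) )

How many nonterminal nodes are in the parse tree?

8

[B [Q ( [B [Q ( )]] )] [B [Q ( [B [Q ( )]] )]]]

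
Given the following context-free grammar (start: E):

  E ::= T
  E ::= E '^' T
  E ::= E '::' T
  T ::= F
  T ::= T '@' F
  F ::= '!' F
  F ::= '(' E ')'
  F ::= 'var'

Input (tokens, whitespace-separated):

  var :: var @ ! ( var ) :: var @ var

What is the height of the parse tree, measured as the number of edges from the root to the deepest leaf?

[E [E [E [T [F var]]] :: [T [T [F var]] @ [F ! [F ( [E [T [F var]]] )]]]] :: [T [T [F var]] @ [F var]]]

8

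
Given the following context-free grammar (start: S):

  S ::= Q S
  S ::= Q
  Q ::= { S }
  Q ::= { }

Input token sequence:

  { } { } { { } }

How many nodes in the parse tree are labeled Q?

[S [Q { }] [S [Q { }] [S [Q { [S [Q { }]] }]]]]

4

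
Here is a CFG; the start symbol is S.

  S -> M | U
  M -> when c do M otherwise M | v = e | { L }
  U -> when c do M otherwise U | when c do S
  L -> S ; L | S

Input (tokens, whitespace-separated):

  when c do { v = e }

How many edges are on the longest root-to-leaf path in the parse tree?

7

[S [U when c do [S [M { [L [S [M v = e]]] }]]]]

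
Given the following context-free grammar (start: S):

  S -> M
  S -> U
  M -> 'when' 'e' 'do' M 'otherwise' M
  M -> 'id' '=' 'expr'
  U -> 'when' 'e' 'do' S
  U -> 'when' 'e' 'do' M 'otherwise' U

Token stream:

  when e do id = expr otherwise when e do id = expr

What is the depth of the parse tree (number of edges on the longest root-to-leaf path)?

[S [U when e do [M id = expr] otherwise [U when e do [S [M id = expr]]]]]

5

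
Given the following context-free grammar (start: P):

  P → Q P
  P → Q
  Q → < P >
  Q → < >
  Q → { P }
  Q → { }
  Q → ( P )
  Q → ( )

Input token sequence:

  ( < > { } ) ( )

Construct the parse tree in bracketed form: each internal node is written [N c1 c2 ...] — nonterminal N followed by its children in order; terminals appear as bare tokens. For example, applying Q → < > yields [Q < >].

[P [Q ( [P [Q < >] [P [Q { }]]] )] [P [Q ( )]]]

P
Q P
( P ) P
( Q P ) P
( < > P ) P
( < > Q ) P
( < > { } ) P
( < > { } ) Q
( < > { } ) ( )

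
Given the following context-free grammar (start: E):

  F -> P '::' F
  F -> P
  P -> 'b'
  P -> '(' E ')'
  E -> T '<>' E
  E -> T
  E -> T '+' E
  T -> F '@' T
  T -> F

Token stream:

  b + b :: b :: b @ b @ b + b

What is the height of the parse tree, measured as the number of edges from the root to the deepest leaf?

[E [T [F [P b]]] + [E [T [F [P b] :: [F [P b] :: [F [P b]]]] @ [T [F [P b]] @ [T [F [P b]]]]] + [E [T [F [P b]]]]]]

7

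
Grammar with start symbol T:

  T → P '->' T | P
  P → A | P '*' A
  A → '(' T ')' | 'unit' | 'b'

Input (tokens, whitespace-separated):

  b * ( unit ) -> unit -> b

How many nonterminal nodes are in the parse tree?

[T [P [P [A b]] * [A ( [T [P [A unit]]] )]] -> [T [P [A unit]] -> [T [P [A b]]]]]

14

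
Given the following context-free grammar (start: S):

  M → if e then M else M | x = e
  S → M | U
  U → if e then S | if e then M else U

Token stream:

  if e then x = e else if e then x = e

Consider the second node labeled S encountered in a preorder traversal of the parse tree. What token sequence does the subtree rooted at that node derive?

[S [U if e then [M x = e] else [U if e then [S [M x = e]]]]]

x = e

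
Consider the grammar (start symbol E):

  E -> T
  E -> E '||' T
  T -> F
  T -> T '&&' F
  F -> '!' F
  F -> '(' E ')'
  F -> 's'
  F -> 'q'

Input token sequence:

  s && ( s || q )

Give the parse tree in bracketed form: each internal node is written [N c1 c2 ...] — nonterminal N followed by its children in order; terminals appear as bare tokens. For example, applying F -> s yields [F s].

E
T
T && F
F && F
s && F
s && ( E )
s && ( E || T )
s && ( T || T )
s && ( F || T )
s && ( s || T )
s && ( s || F )
s && ( s || q )

[E [T [T [F s]] && [F ( [E [E [T [F s]]] || [T [F q]]] )]]]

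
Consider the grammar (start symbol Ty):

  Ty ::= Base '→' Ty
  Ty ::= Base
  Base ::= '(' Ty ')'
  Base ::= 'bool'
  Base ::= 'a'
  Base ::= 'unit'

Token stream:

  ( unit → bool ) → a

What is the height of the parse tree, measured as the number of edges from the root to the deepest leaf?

[Ty [Base ( [Ty [Base unit] → [Ty [Base bool]]] )] → [Ty [Base a]]]

5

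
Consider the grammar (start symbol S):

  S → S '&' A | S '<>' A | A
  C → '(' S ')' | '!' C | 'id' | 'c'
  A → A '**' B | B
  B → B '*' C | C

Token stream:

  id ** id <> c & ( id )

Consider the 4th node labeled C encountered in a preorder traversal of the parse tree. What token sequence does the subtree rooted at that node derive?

( id )

[S [S [S [A [A [B [C id]]] ** [B [C id]]]] <> [A [B [C c]]]] & [A [B [C ( [S [A [B [C id]]]] )]]]]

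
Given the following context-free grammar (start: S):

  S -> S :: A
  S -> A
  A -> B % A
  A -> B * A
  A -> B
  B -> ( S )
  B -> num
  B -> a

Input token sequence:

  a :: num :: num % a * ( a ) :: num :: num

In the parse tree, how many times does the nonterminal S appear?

6

[S [S [S [S [S [A [B a]]] :: [A [B num]]] :: [A [B num] % [A [B a] * [A [B ( [S [A [B a]]] )]]]]] :: [A [B num]]] :: [A [B num]]]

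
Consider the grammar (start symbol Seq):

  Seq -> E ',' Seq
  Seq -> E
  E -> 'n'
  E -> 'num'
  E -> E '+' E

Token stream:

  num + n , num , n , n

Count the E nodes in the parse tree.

6

[Seq [E [E num] + [E n]] , [Seq [E num] , [Seq [E n] , [Seq [E n]]]]]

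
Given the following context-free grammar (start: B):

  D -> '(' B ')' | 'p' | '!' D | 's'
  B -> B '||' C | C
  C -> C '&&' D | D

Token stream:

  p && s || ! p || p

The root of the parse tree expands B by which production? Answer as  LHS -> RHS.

[B [B [B [C [C [D p]] && [D s]]] || [C [D ! [D p]]]] || [C [D p]]]

B -> B '||' C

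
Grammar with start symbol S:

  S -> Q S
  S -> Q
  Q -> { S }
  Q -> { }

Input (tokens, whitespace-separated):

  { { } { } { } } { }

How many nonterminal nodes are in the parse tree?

10

[S [Q { [S [Q { }] [S [Q { }] [S [Q { }]]]] }] [S [Q { }]]]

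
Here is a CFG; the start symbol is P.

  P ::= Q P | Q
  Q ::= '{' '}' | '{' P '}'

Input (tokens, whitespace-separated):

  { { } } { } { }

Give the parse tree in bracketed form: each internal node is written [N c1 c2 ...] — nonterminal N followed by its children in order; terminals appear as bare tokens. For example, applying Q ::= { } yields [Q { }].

[P [Q { [P [Q { }]] }] [P [Q { }] [P [Q { }]]]]

P
Q P
{ P } P
{ Q } P
{ { } } P
{ { } } Q P
{ { } } { } P
{ { } } { } Q
{ { } } { } { }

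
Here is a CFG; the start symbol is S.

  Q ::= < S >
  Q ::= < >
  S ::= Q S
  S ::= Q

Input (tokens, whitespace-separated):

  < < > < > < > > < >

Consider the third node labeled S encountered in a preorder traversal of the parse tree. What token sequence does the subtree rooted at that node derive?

[S [Q < [S [Q < >] [S [Q < >] [S [Q < >]]]] >] [S [Q < >]]]

< > < >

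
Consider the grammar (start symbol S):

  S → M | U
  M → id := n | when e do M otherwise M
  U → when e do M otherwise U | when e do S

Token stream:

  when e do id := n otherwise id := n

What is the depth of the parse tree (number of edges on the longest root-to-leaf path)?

3

[S [M when e do [M id := n] otherwise [M id := n]]]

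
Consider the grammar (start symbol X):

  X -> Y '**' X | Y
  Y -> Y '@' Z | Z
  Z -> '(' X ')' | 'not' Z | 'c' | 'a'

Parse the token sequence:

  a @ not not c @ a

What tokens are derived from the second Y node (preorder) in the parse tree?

a @ not not c

[X [Y [Y [Y [Z a]] @ [Z not [Z not [Z c]]]] @ [Z a]]]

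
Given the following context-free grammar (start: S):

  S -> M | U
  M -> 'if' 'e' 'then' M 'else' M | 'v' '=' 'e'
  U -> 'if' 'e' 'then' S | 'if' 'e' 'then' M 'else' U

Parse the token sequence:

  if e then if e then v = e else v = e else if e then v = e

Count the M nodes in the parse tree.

[S [U if e then [M if e then [M v = e] else [M v = e]] else [U if e then [S [M v = e]]]]]

4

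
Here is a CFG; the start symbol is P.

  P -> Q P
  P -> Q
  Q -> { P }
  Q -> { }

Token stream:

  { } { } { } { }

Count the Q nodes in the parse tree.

4

[P [Q { }] [P [Q { }] [P [Q { }] [P [Q { }]]]]]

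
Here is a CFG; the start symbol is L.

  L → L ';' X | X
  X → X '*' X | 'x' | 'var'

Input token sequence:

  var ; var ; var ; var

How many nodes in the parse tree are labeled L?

[L [L [L [L [X var]] ; [X var]] ; [X var]] ; [X var]]

4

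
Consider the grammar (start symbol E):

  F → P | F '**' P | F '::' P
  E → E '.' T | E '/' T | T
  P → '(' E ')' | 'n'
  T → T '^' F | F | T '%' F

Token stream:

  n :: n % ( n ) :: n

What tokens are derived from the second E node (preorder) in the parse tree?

n

[E [T [T [F [F [P n]] :: [P n]]] % [F [F [P ( [E [T [F [P n]]]] )]] :: [P n]]]]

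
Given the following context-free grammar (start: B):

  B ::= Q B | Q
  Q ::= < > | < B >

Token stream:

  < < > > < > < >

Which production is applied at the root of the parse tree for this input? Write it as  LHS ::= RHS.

B ::= Q B

[B [Q < [B [Q < >]] >] [B [Q < >] [B [Q < >]]]]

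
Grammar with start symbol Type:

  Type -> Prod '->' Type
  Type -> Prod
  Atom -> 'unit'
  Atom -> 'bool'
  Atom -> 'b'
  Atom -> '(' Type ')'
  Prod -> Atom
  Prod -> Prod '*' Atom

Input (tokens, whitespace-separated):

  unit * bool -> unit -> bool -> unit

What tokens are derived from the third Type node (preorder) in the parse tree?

[Type [Prod [Prod [Atom unit]] * [Atom bool]] -> [Type [Prod [Atom unit]] -> [Type [Prod [Atom bool]] -> [Type [Prod [Atom unit]]]]]]

bool -> unit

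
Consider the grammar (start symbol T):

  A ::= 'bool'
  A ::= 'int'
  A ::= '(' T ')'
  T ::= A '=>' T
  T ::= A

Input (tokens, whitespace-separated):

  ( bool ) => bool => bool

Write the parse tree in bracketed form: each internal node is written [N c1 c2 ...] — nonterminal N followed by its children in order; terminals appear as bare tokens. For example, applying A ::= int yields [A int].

[T [A ( [T [A bool]] )] => [T [A bool] => [T [A bool]]]]

T
A => T
( T ) => T
( A ) => T
( bool ) => T
( bool ) => A => T
( bool ) => bool => T
( bool ) => bool => A
( bool ) => bool => bool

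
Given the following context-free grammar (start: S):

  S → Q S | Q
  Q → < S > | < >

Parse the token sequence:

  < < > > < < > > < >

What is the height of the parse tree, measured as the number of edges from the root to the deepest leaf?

5

[S [Q < [S [Q < >]] >] [S [Q < [S [Q < >]] >] [S [Q < >]]]]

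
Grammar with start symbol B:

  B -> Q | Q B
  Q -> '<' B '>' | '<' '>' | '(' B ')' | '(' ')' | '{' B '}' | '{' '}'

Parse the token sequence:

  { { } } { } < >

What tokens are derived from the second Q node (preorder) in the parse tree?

[B [Q { [B [Q { }]] }] [B [Q { }] [B [Q < >]]]]

{ }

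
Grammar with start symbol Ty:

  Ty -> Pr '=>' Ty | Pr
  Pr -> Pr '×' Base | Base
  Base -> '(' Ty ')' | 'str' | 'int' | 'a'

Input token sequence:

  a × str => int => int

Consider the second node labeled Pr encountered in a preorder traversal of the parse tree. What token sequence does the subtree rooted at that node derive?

[Ty [Pr [Pr [Base a]] × [Base str]] => [Ty [Pr [Base int]] => [Ty [Pr [Base int]]]]]

a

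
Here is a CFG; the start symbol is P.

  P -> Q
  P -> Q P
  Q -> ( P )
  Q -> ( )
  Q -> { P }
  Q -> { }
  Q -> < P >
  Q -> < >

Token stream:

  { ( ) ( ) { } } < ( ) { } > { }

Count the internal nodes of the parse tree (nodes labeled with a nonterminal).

[P [Q { [P [Q ( )] [P [Q ( )] [P [Q { }]]]] }] [P [Q < [P [Q ( )] [P [Q { }]]] >] [P [Q { }]]]]

16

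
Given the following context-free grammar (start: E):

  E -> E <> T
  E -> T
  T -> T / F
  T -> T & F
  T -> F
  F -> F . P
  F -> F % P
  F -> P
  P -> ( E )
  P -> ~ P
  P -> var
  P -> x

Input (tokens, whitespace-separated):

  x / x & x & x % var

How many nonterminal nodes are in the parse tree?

15

[E [T [T [T [T [F [P x]]] / [F [P x]]] & [F [P x]]] & [F [F [P x]] % [P var]]]]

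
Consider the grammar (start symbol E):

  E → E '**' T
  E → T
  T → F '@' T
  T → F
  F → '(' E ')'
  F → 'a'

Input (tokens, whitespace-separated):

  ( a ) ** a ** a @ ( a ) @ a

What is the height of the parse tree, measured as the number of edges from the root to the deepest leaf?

8

[E [E [E [T [F ( [E [T [F a]]] )]]] ** [T [F a]]] ** [T [F a] @ [T [F ( [E [T [F a]]] )] @ [T [F a]]]]]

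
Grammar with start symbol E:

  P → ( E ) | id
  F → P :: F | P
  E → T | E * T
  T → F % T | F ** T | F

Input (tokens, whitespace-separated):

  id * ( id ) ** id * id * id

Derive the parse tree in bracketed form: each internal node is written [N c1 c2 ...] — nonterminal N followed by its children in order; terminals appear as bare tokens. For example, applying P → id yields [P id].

E
E * T
E * T * T
E * T * T * T
T * T * T * T
F * T * T * T
P * T * T * T
id * T * T * T
id * F ** T * T * T
id * P ** T * T * T
id * ( E ) ** T * T * T
id * ( T ) ** T * T * T
id * ( F ) ** T * T * T
id * ( P ) ** T * T * T
id * ( id ) ** T * T * T
id * ( id ) ** F * T * T
id * ( id ) ** P * T * T
id * ( id ) ** id * T * T
id * ( id ) ** id * F * T
id * ( id ) ** id * P * T
id * ( id ) ** id * id * T
id * ( id ) ** id * id * F
id * ( id ) ** id * id * P
id * ( id ) ** id * id * id

[E [E [E [E [T [F [P id]]]] * [T [F [P ( [E [T [F [P id]]]] )]] ** [T [F [P id]]]]] * [T [F [P id]]]] * [T [F [P id]]]]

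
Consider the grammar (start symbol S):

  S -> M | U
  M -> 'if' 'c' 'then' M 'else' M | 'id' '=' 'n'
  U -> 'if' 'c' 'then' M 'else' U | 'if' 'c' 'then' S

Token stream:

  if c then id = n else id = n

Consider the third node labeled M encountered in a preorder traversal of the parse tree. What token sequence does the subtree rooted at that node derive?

id = n

[S [M if c then [M id = n] else [M id = n]]]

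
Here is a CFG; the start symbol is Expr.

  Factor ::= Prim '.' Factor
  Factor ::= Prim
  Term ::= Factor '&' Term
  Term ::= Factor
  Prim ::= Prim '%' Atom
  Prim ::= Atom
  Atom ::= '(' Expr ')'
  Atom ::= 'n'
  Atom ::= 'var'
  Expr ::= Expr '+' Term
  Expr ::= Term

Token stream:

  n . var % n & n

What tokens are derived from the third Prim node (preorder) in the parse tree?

var

[Expr [Term [Factor [Prim [Atom n]] . [Factor [Prim [Prim [Atom var]] % [Atom n]]]] & [Term [Factor [Prim [Atom n]]]]]]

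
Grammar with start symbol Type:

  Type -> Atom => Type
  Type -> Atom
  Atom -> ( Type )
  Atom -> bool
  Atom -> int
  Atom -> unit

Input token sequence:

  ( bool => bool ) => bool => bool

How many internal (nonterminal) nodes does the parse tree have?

[Type [Atom ( [Type [Atom bool] => [Type [Atom bool]]] )] => [Type [Atom bool] => [Type [Atom bool]]]]

10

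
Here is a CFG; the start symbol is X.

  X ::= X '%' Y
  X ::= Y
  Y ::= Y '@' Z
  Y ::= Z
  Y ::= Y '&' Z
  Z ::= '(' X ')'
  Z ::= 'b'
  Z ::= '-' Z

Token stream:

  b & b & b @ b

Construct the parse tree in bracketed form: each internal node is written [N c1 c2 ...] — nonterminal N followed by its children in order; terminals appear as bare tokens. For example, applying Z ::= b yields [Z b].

[X [Y [Y [Y [Y [Z b]] & [Z b]] & [Z b]] @ [Z b]]]

X
Y
Y @ Z
Y & Z @ Z
Y & Z & Z @ Z
Z & Z & Z @ Z
b & Z & Z @ Z
b & b & Z @ Z
b & b & b @ Z
b & b & b @ b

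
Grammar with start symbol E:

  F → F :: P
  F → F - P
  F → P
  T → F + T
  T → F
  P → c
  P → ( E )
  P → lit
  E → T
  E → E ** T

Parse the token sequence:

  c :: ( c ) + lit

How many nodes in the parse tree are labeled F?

[E [T [F [F [P c]] :: [P ( [E [T [F [P c]]]] )]] + [T [F [P lit]]]]]

4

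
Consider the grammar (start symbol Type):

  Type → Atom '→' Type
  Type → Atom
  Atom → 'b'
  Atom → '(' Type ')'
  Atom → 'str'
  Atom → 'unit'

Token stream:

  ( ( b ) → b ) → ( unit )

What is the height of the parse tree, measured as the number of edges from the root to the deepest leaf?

6

[Type [Atom ( [Type [Atom ( [Type [Atom b]] )] → [Type [Atom b]]] )] → [Type [Atom ( [Type [Atom unit]] )]]]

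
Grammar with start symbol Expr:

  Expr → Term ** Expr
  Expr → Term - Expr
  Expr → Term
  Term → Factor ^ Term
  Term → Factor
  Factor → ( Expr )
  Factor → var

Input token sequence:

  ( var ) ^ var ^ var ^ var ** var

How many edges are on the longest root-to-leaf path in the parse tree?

[Expr [Term [Factor ( [Expr [Term [Factor var]]] )] ^ [Term [Factor var] ^ [Term [Factor var] ^ [Term [Factor var]]]]] ** [Expr [Term [Factor var]]]]

6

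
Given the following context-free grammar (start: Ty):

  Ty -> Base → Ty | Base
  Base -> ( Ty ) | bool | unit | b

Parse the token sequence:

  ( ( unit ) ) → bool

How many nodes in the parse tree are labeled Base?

4

[Ty [Base ( [Ty [Base ( [Ty [Base unit]] )]] )] → [Ty [Base bool]]]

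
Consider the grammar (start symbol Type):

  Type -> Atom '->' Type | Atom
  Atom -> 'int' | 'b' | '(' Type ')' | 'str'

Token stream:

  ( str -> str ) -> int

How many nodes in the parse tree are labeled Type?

4

[Type [Atom ( [Type [Atom str] -> [Type [Atom str]]] )] -> [Type [Atom int]]]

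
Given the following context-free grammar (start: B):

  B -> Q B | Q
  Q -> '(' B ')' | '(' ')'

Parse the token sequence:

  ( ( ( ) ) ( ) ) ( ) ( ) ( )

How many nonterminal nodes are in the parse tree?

14

[B [Q ( [B [Q ( [B [Q ( )]] )] [B [Q ( )]]] )] [B [Q ( )] [B [Q ( )] [B [Q ( )]]]]]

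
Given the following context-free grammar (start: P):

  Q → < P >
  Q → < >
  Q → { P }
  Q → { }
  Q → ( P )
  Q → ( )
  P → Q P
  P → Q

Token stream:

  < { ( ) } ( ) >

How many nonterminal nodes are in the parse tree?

8

[P [Q < [P [Q { [P [Q ( )]] }] [P [Q ( )]]] >]]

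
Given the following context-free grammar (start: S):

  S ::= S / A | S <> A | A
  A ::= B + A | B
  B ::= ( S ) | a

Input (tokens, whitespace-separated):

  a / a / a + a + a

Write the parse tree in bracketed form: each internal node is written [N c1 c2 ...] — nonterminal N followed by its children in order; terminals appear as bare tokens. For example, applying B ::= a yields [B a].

[S [S [S [A [B a]]] / [A [B a]]] / [A [B a] + [A [B a] + [A [B a]]]]]

S
S / A
S / A / A
A / A / A
B / A / A
a / A / A
a / B / A
a / a / A
a / a / B + A
a / a / a + A
a / a / a + B + A
a / a / a + a + A
a / a / a + a + B
a / a / a + a + a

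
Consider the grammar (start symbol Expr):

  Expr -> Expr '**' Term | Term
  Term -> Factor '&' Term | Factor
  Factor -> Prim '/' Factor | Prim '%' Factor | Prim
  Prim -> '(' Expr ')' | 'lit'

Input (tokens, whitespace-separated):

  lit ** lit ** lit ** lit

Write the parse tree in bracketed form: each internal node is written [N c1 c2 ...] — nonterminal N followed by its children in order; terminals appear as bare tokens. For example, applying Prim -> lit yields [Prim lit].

[Expr [Expr [Expr [Expr [Term [Factor [Prim lit]]]] ** [Term [Factor [Prim lit]]]] ** [Term [Factor [Prim lit]]]] ** [Term [Factor [Prim lit]]]]

Expr
Expr ** Term
Expr ** Term ** Term
Expr ** Term ** Term ** Term
Term ** Term ** Term ** Term
Factor ** Term ** Term ** Term
Prim ** Term ** Term ** Term
lit ** Term ** Term ** Term
lit ** Factor ** Term ** Term
lit ** Prim ** Term ** Term
lit ** lit ** Term ** Term
lit ** lit ** Factor ** Term
lit ** lit ** Prim ** Term
lit ** lit ** lit ** Term
lit ** lit ** lit ** Factor
lit ** lit ** lit ** Prim
lit ** lit ** lit ** lit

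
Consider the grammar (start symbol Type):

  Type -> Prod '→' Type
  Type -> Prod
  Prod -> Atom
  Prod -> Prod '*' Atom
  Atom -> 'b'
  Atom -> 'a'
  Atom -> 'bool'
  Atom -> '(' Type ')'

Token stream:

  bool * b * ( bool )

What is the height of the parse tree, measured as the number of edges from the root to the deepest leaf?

[Type [Prod [Prod [Prod [Atom bool]] * [Atom b]] * [Atom ( [Type [Prod [Atom bool]]] )]]]

6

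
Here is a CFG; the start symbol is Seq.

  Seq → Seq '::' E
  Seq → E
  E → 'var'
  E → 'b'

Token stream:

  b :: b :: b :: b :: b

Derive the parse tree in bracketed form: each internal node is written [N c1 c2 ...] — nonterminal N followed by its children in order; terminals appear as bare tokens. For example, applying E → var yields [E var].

Seq
Seq :: E
Seq :: E :: E
Seq :: E :: E :: E
Seq :: E :: E :: E :: E
E :: E :: E :: E :: E
b :: E :: E :: E :: E
b :: b :: E :: E :: E
b :: b :: b :: E :: E
b :: b :: b :: b :: E
b :: b :: b :: b :: b

[Seq [Seq [Seq [Seq [Seq [E b]] :: [E b]] :: [E b]] :: [E b]] :: [E b]]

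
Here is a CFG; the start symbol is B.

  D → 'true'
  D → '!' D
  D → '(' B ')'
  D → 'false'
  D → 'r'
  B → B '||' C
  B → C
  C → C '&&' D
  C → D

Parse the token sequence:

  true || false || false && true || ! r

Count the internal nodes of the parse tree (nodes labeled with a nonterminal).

[B [B [B [B [C [D true]]] || [C [D false]]] || [C [C [D false]] && [D true]]] || [C [D ! [D r]]]]

15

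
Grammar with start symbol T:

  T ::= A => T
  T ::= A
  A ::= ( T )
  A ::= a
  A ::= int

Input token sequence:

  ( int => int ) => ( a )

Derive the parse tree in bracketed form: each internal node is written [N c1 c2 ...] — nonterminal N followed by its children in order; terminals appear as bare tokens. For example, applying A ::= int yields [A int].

[T [A ( [T [A int] => [T [A int]]] )] => [T [A ( [T [A a]] )]]]

T
A => T
( T ) => T
( A => T ) => T
( int => T ) => T
( int => A ) => T
( int => int ) => T
( int => int ) => A
( int => int ) => ( T )
( int => int ) => ( A )
( int => int ) => ( a )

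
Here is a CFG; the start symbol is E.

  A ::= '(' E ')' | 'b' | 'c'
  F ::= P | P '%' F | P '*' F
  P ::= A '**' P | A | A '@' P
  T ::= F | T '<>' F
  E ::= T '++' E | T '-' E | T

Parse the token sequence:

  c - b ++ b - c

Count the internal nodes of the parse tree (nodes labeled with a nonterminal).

20

[E [T [F [P [A c]]]] - [E [T [F [P [A b]]]] ++ [E [T [F [P [A b]]]] - [E [T [F [P [A c]]]]]]]]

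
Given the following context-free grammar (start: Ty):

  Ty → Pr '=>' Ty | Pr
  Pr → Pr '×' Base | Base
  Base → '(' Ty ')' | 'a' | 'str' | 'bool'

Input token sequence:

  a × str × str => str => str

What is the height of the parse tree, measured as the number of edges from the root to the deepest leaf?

5

[Ty [Pr [Pr [Pr [Base a]] × [Base str]] × [Base str]] => [Ty [Pr [Base str]] => [Ty [Pr [Base str]]]]]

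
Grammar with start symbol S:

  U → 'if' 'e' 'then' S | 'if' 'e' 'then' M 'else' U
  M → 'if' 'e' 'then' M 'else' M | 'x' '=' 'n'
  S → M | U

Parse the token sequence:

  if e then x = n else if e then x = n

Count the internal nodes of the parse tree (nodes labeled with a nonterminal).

[S [U if e then [M x = n] else [U if e then [S [M x = n]]]]]

6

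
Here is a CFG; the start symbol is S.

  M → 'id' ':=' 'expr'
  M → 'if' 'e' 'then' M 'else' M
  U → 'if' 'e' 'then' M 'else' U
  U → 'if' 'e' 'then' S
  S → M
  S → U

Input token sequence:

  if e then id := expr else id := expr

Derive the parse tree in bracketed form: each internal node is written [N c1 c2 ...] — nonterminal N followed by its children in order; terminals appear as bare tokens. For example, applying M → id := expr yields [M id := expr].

[S [M if e then [M id := expr] else [M id := expr]]]

S
M
if e then M else M
if e then id := expr else M
if e then id := expr else id := expr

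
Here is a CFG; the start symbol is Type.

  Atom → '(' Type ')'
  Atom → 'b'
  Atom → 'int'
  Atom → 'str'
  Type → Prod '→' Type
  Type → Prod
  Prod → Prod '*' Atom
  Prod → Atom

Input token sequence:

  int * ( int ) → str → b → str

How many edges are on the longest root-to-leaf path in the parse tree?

6

[Type [Prod [Prod [Atom int]] * [Atom ( [Type [Prod [Atom int]]] )]] → [Type [Prod [Atom str]] → [Type [Prod [Atom b]] → [Type [Prod [Atom str]]]]]]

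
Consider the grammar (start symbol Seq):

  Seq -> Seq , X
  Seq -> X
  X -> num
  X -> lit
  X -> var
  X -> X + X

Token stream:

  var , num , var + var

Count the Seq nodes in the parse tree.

3

[Seq [Seq [Seq [X var]] , [X num]] , [X [X var] + [X var]]]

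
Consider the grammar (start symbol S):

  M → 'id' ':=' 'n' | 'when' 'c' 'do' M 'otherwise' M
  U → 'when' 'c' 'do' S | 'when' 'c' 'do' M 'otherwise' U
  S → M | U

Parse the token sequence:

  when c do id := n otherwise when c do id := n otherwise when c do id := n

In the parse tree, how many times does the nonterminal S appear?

2

[S [U when c do [M id := n] otherwise [U when c do [M id := n] otherwise [U when c do [S [M id := n]]]]]]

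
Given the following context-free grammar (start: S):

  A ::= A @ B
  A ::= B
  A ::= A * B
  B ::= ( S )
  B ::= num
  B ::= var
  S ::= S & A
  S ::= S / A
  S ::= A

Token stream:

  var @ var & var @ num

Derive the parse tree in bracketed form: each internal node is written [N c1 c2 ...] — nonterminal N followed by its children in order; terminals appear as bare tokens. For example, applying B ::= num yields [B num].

[S [S [A [A [B var]] @ [B var]]] & [A [A [B var]] @ [B num]]]

S
S & A
A & A
A @ B & A
B @ B & A
var @ B & A
var @ var & A
var @ var & A @ B
var @ var & B @ B
var @ var & var @ B
var @ var & var @ num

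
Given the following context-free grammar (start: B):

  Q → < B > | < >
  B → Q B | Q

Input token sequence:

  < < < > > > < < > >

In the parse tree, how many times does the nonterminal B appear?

5

[B [Q < [B [Q < [B [Q < >]] >]] >] [B [Q < [B [Q < >]] >]]]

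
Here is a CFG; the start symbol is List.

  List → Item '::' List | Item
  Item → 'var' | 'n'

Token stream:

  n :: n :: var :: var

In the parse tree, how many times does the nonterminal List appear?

4

[List [Item n] :: [List [Item n] :: [List [Item var] :: [List [Item var]]]]]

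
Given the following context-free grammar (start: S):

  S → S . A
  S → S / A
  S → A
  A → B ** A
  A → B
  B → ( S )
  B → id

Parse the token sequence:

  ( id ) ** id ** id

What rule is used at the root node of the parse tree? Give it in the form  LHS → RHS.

S → A

[S [A [B ( [S [A [B id]]] )] ** [A [B id] ** [A [B id]]]]]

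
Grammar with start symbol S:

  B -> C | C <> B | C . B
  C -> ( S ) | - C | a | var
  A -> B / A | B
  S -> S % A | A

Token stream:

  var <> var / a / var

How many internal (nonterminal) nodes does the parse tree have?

12

[S [A [B [C var] <> [B [C var]]] / [A [B [C a]] / [A [B [C var]]]]]]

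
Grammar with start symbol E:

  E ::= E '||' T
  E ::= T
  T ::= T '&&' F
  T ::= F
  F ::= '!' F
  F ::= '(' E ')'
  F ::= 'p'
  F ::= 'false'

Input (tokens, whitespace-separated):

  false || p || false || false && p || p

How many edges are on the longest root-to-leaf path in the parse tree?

[E [E [E [E [E [T [F false]]] || [T [F p]]] || [T [F false]]] || [T [T [F false]] && [F p]]] || [T [F p]]]

7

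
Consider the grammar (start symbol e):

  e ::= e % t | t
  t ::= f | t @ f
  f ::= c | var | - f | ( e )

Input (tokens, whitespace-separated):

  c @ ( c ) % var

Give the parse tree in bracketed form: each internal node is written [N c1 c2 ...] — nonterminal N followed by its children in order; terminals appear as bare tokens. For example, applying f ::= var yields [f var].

[e [e [t [t [f c]] @ [f ( [e [t [f c]]] )]]] % [t [f var]]]

e
e % t
t % t
t @ f % t
f @ f % t
c @ f % t
c @ ( e ) % t
c @ ( t ) % t
c @ ( f ) % t
c @ ( c ) % t
c @ ( c ) % f
c @ ( c ) % var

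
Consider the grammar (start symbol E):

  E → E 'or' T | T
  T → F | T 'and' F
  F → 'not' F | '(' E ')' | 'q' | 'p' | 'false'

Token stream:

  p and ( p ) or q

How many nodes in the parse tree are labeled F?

[E [E [T [T [F p]] and [F ( [E [T [F p]]] )]]] or [T [F q]]]

4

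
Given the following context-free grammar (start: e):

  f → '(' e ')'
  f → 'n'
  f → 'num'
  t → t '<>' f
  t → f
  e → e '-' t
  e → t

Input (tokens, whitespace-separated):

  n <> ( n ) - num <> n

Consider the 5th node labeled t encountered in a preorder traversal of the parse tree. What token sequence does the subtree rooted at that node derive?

num

[e [e [t [t [f n]] <> [f ( [e [t [f n]]] )]]] - [t [t [f num]] <> [f n]]]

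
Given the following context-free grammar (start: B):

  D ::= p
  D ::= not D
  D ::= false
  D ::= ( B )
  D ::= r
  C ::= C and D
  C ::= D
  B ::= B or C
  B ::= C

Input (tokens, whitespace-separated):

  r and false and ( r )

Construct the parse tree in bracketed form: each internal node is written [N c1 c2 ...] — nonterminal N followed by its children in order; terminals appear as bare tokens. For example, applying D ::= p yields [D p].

B
C
C and D
C and D and D
D and D and D
r and D and D
r and false and D
r and false and ( B )
r and false and ( C )
r and false and ( D )
r and false and ( r )

[B [C [C [C [D r]] and [D false]] and [D ( [B [C [D r]]] )]]]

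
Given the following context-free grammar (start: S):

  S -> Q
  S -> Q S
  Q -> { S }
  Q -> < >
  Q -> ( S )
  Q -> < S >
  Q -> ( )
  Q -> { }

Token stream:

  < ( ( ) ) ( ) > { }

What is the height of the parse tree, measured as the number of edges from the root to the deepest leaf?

6

[S [Q < [S [Q ( [S [Q ( )]] )] [S [Q ( )]]] >] [S [Q { }]]]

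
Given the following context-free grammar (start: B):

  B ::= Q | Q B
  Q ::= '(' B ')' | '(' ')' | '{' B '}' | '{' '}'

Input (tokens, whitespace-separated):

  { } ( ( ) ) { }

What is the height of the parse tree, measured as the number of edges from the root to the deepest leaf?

[B [Q { }] [B [Q ( [B [Q ( )]] )] [B [Q { }]]]]

5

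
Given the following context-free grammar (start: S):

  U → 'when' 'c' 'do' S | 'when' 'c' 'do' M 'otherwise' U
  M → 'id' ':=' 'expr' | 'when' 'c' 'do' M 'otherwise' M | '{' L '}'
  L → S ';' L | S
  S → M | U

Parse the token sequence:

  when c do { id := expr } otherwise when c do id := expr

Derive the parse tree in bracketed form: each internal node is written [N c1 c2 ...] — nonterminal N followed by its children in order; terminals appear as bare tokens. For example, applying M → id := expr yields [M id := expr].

S
U
when c do M otherwise U
when c do { L } otherwise U
when c do { S } otherwise U
when c do { M } otherwise U
when c do { id := expr } otherwise U
when c do { id := expr } otherwise when c do S
when c do { id := expr } otherwise when c do M
when c do { id := expr } otherwise when c do id := expr

[S [U when c do [M { [L [S [M id := expr]]] }] otherwise [U when c do [S [M id := expr]]]]]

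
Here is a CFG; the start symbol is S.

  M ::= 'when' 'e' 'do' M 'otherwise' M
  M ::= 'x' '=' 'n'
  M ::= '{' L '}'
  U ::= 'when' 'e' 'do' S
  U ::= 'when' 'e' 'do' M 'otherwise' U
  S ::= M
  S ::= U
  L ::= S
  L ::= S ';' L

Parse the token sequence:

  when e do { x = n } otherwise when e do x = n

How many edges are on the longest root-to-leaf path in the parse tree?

6

[S [U when e do [M { [L [S [M x = n]]] }] otherwise [U when e do [S [M x = n]]]]]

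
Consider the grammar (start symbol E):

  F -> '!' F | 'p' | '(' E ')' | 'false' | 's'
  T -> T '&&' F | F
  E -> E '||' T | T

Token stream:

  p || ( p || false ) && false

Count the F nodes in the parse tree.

[E [E [T [F p]]] || [T [T [F ( [E [E [T [F p]]] || [T [F false]]] )]] && [F false]]]

5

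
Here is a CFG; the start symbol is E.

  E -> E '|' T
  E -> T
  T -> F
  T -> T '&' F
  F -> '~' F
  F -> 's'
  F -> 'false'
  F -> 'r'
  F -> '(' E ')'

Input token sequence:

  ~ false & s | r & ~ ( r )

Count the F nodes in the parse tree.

7

[E [E [T [T [F ~ [F false]]] & [F s]]] | [T [T [F r]] & [F ~ [F ( [E [T [F r]]] )]]]]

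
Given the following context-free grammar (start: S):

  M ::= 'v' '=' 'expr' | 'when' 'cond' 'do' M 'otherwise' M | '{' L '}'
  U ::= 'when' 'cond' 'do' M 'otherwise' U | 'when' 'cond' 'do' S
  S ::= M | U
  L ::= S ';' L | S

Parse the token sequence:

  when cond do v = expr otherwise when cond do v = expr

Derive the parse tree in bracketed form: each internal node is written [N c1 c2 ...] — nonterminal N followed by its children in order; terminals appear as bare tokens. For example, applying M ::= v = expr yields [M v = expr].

[S [U when cond do [M v = expr] otherwise [U when cond do [S [M v = expr]]]]]

S
U
when cond do M otherwise U
when cond do v = expr otherwise U
when cond do v = expr otherwise when cond do S
when cond do v = expr otherwise when cond do M
when cond do v = expr otherwise when cond do v = expr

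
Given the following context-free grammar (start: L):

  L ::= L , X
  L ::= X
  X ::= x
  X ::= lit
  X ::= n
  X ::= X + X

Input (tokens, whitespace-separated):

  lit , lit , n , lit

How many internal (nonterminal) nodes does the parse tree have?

8

[L [L [L [L [X lit]] , [X lit]] , [X n]] , [X lit]]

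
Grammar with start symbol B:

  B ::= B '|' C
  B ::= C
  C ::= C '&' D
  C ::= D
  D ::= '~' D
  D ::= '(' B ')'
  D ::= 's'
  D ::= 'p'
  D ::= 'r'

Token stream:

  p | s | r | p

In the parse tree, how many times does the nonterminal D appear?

4

[B [B [B [B [C [D p]]] | [C [D s]]] | [C [D r]]] | [C [D p]]]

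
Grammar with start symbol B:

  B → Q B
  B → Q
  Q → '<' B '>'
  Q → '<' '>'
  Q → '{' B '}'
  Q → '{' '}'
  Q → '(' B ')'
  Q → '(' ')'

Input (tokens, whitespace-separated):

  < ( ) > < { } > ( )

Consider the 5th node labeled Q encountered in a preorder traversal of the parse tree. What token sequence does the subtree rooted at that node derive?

[B [Q < [B [Q ( )]] >] [B [Q < [B [Q { }]] >] [B [Q ( )]]]]

( )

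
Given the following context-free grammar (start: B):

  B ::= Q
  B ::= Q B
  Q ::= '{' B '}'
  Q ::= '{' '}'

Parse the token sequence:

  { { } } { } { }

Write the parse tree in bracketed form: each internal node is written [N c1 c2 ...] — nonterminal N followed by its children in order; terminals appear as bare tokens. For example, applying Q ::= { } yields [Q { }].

[B [Q { [B [Q { }]] }] [B [Q { }] [B [Q { }]]]]

B
Q B
{ B } B
{ Q } B
{ { } } B
{ { } } Q B
{ { } } { } B
{ { } } { } Q
{ { } } { } { }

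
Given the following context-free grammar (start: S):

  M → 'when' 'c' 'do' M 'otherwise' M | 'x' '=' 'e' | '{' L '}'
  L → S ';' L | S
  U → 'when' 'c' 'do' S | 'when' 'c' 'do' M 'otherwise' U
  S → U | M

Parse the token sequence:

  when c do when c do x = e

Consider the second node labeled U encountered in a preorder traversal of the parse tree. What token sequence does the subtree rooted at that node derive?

when c do x = e

[S [U when c do [S [U when c do [S [M x = e]]]]]]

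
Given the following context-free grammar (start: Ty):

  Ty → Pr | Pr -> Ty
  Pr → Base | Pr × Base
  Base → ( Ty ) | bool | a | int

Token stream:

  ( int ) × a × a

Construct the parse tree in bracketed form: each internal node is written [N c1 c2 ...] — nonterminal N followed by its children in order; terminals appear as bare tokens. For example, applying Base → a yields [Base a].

Ty
Pr
Pr × Base
Pr × Base × Base
Base × Base × Base
( Ty ) × Base × Base
( Pr ) × Base × Base
( Base ) × Base × Base
( int ) × Base × Base
( int ) × a × Base
( int ) × a × a

[Ty [Pr [Pr [Pr [Base ( [Ty [Pr [Base int]]] )]] × [Base a]] × [Base a]]]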